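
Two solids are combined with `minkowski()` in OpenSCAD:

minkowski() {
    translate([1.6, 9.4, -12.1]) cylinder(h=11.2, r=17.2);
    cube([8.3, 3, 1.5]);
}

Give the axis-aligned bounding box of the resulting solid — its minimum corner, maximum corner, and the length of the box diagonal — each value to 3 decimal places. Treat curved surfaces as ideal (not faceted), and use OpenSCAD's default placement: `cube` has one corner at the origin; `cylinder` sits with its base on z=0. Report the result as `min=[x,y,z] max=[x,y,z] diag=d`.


A = translate([1.6, 9.4, -12.1]) cylinder(h=11.2, r=17.2) → bbox [-15.6,-7.8,-12.1] .. [18.8,26.6,-0.9]
B = cube([8.3, 3, 1.5]) → bbox [0,0,0] .. [8.3,3,1.5]
lo = A.lo+B.lo = [-15.6+0, -7.8+0, -12.1+0] = [-15.600,-7.800,-12.100]
hi = A.hi+B.hi = [18.8+8.3, 26.6+3, -0.9+1.5] = [27.100,29.600,0.600]
diag = √(42.7²+37.4²+12.7²) = √3383.34 = 58.166

min=[-15.600,-7.800,-12.100] max=[27.100,29.600,0.600] diag=58.166


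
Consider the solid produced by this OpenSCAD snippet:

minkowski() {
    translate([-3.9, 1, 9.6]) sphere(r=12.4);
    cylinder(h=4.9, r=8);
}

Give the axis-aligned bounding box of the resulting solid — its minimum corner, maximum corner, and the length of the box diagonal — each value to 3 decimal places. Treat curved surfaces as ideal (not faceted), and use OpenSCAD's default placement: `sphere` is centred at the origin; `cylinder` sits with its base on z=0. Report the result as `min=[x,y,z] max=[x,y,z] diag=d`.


A = translate([-3.9, 1, 9.6]) sphere(r=12.4) → bbox [-16.3,-11.4,-2.8] .. [8.5,13.4,22]
B = cylinder(h=4.9, r=8) → bbox [-8,-8,0] .. [8,8,4.9]
lo = A.lo+B.lo = [-16.3-8, -11.4-8, -2.8+0] = [-24.300,-19.400,-2.800]
hi = A.hi+B.hi = [8.5+8, 13.4+8, 22+4.9] = [16.500,21.400,26.900]
diag = √(40.8²+40.8²+29.7²) = √4211.37 = 64.895

min=[-24.300,-19.400,-2.800] max=[16.500,21.400,26.900] diag=64.895


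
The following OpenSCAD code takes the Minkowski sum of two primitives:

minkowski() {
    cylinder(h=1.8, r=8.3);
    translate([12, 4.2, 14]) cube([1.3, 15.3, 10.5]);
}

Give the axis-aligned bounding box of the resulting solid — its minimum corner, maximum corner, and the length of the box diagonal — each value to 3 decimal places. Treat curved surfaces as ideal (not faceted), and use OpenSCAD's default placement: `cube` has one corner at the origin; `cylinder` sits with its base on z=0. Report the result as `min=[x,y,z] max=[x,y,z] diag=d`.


A = translate([12, 4.2, 14]) cube([1.3, 15.3, 10.5]) → bbox [12,4.2,14] .. [13.3,19.5,24.5]
B = cylinder(h=1.8, r=8.3) → bbox [-8.3,-8.3,0] .. [8.3,8.3,1.8]
lo = A.lo+B.lo = [12-8.3, 4.2-8.3, 14+0] = [3.700,-4.100,14.000]
hi = A.hi+B.hi = [13.3+8.3, 19.5+8.3, 24.5+1.8] = [21.600,27.800,26.300]
diag = √(17.9²+31.9²+12.3²) = √1489.31 = 38.592

min=[3.700,-4.100,14.000] max=[21.600,27.800,26.300] diag=38.592


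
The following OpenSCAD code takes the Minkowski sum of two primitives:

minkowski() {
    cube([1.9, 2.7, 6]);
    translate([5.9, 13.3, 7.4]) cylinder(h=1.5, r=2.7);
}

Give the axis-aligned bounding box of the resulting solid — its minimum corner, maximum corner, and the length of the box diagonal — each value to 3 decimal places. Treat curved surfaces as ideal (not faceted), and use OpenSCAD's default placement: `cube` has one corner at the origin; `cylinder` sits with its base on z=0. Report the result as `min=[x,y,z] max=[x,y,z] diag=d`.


min=[3.200,10.600,7.400] max=[10.500,18.700,14.900] diag=13.234

A = translate([5.9, 13.3, 7.4]) cylinder(h=1.5, r=2.7) → bbox [3.2,10.6,7.4] .. [8.6,16,8.9]
B = cube([1.9, 2.7, 6]) → bbox [0,0,0] .. [1.9,2.7,6]
lo = A.lo+B.lo = [3.2+0, 10.6+0, 7.4+0] = [3.200,10.600,7.400]
hi = A.hi+B.hi = [8.6+1.9, 16+2.7, 8.9+6] = [10.500,18.700,14.900]
diag = √(7.3²+8.1²+7.5²) = √175.15 = 13.234


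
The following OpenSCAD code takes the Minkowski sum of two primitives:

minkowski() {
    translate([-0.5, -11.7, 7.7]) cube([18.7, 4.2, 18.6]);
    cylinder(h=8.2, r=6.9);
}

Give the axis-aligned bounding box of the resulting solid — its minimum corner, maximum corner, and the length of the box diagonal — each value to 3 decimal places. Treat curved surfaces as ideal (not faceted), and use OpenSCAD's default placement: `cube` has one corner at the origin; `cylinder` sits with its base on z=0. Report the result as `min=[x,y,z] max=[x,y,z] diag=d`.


min=[-7.400,-18.600,7.700] max=[25.100,-0.600,34.500] diag=45.809

A = translate([-0.5, -11.7, 7.7]) cube([18.7, 4.2, 18.6]) → bbox [-0.5,-11.7,7.7] .. [18.2,-7.5,26.3]
B = cylinder(h=8.2, r=6.9) → bbox [-6.9,-6.9,0] .. [6.9,6.9,8.2]
lo = A.lo+B.lo = [-0.5-6.9, -11.7-6.9, 7.7+0] = [-7.400,-18.600,7.700]
hi = A.hi+B.hi = [18.2+6.9, -7.5+6.9, 26.3+8.2] = [25.100,-0.600,34.500]
diag = √(32.5²+18²+26.8²) = √2098.49 = 45.809


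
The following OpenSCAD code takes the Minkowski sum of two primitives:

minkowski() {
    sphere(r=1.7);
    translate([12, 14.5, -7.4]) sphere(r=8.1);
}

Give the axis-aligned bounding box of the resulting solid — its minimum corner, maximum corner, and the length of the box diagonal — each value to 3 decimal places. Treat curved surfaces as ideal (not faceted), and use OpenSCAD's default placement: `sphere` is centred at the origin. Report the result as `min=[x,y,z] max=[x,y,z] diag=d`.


min=[2.200,4.700,-17.200] max=[21.800,24.300,2.400] diag=33.948

A = translate([12, 14.5, -7.4]) sphere(r=8.1) → bbox [3.9,6.4,-15.5] .. [20.1,22.6,0.7]
B = sphere(r=1.7) → bbox [-1.7,-1.7,-1.7] .. [1.7,1.7,1.7]
lo = A.lo+B.lo = [3.9-1.7, 6.4-1.7, -15.5-1.7] = [2.200,4.700,-17.200]
hi = A.hi+B.hi = [20.1+1.7, 22.6+1.7, 0.7+1.7] = [21.800,24.300,2.400]
diag = √(19.6²+19.6²+19.6²) = √1152.48 = 33.948


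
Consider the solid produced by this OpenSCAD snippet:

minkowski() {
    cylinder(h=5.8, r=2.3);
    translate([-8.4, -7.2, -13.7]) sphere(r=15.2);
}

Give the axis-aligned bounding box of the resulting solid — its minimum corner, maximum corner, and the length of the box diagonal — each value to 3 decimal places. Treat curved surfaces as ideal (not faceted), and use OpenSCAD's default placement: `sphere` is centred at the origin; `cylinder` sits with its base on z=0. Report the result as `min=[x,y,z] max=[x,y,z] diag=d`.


A = translate([-8.4, -7.2, -13.7]) sphere(r=15.2) → bbox [-23.6,-22.4,-28.9] .. [6.8,8,1.5]
B = cylinder(h=5.8, r=2.3) → bbox [-2.3,-2.3,0] .. [2.3,2.3,5.8]
lo = A.lo+B.lo = [-23.6-2.3, -22.4-2.3, -28.9+0] = [-25.900,-24.700,-28.900]
hi = A.hi+B.hi = [6.8+2.3, 8+2.3, 1.5+5.8] = [9.100,10.300,7.300]
diag = √(35²+35²+36.2²) = √3760.44 = 61.322

min=[-25.900,-24.700,-28.900] max=[9.100,10.300,7.300] diag=61.322


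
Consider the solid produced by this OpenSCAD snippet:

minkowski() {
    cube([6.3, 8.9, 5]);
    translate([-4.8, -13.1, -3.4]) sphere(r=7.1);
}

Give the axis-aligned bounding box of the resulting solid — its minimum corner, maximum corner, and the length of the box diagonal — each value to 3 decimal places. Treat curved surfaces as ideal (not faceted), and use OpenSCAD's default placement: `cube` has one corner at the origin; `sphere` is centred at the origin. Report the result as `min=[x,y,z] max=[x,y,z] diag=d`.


A = translate([-4.8, -13.1, -3.4]) sphere(r=7.1) → bbox [-11.9,-20.2,-10.5] .. [2.3,-6,3.7]
B = cube([6.3, 8.9, 5]) → bbox [0,0,0] .. [6.3,8.9,5]
lo = A.lo+B.lo = [-11.9+0, -20.2+0, -10.5+0] = [-11.900,-20.200,-10.500]
hi = A.hi+B.hi = [2.3+6.3, -6+8.9, 3.7+5] = [8.600,2.900,8.700]
diag = √(20.5²+23.1²+19.2²) = √1322.5 = 36.366

min=[-11.900,-20.200,-10.500] max=[8.600,2.900,8.700] diag=36.366


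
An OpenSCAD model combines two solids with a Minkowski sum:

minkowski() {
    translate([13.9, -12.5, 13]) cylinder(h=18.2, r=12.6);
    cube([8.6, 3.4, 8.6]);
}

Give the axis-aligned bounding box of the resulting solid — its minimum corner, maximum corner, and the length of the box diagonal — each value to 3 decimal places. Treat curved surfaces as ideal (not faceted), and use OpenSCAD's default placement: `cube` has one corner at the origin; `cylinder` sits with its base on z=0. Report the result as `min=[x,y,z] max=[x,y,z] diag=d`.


min=[1.300,-25.100,13.000] max=[35.100,3.500,39.800] diag=51.756

A = translate([13.9, -12.5, 13]) cylinder(h=18.2, r=12.6) → bbox [1.3,-25.1,13] .. [26.5,0.1,31.2]
B = cube([8.6, 3.4, 8.6]) → bbox [0,0,0] .. [8.6,3.4,8.6]
lo = A.lo+B.lo = [1.3+0, -25.1+0, 13+0] = [1.300,-25.100,13.000]
hi = A.hi+B.hi = [26.5+8.6, 0.1+3.4, 31.2+8.6] = [35.100,3.500,39.800]
diag = √(33.8²+28.6²+26.8²) = √2678.64 = 51.756


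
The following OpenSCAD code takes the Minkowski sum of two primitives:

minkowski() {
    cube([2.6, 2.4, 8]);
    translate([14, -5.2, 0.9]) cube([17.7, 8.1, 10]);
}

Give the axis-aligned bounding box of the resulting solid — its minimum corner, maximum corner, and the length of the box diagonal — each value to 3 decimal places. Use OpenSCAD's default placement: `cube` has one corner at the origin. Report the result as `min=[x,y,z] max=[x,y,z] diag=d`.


A = translate([14, -5.2, 0.9]) cube([17.7, 8.1, 10]) → bbox [14,-5.2,0.9] .. [31.7,2.9,10.9]
B = cube([2.6, 2.4, 8]) → bbox [0,0,0] .. [2.6,2.4,8]
lo = A.lo+B.lo = [14+0, -5.2+0, 0.9+0] = [14.000,-5.200,0.900]
hi = A.hi+B.hi = [31.7+2.6, 2.9+2.4, 10.9+8] = [34.300,5.300,18.900]
diag = √(20.3²+10.5²+18²) = √846.34 = 29.092

min=[14.000,-5.200,0.900] max=[34.300,5.300,18.900] diag=29.092


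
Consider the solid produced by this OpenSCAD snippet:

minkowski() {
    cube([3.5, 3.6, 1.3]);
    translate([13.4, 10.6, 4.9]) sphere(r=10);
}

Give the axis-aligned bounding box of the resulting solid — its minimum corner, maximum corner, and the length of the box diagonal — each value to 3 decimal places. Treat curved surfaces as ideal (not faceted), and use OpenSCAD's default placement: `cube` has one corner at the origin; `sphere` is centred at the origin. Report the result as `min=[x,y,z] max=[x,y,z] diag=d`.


min=[3.400,0.600,-5.100] max=[26.900,24.200,16.200] diag=39.534

A = translate([13.4, 10.6, 4.9]) sphere(r=10) → bbox [3.4,0.6,-5.1] .. [23.4,20.6,14.9]
B = cube([3.5, 3.6, 1.3]) → bbox [0,0,0] .. [3.5,3.6,1.3]
lo = A.lo+B.lo = [3.4+0, 0.6+0, -5.1+0] = [3.400,0.600,-5.100]
hi = A.hi+B.hi = [23.4+3.5, 20.6+3.6, 14.9+1.3] = [26.900,24.200,16.200]
diag = √(23.5²+23.6²+21.3²) = √1562.9 = 39.534


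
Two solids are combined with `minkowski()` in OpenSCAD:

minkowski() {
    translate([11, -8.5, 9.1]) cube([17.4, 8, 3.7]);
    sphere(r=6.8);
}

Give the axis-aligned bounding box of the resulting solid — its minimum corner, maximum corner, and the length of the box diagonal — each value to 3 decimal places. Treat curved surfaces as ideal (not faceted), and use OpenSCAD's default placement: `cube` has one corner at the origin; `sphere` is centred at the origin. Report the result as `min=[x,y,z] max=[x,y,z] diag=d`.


min=[4.200,-15.300,2.300] max=[35.200,6.300,19.600] diag=41.555

A = translate([11, -8.5, 9.1]) cube([17.4, 8, 3.7]) → bbox [11,-8.5,9.1] .. [28.4,-0.5,12.8]
B = sphere(r=6.8) → bbox [-6.8,-6.8,-6.8] .. [6.8,6.8,6.8]
lo = A.lo+B.lo = [11-6.8, -8.5-6.8, 9.1-6.8] = [4.200,-15.300,2.300]
hi = A.hi+B.hi = [28.4+6.8, -0.5+6.8, 12.8+6.8] = [35.200,6.300,19.600]
diag = √(31²+21.6²+17.3²) = √1726.85 = 41.555


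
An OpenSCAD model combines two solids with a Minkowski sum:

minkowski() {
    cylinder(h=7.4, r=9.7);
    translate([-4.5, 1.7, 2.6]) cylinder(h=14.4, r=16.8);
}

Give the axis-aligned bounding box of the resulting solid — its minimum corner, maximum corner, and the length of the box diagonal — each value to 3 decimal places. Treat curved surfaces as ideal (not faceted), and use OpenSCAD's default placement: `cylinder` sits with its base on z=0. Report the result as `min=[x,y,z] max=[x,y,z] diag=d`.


A = translate([-4.5, 1.7, 2.6]) cylinder(h=14.4, r=16.8) → bbox [-21.3,-15.1,2.6] .. [12.3,18.5,17]
B = cylinder(h=7.4, r=9.7) → bbox [-9.7,-9.7,0] .. [9.7,9.7,7.4]
lo = A.lo+B.lo = [-21.3-9.7, -15.1-9.7, 2.6+0] = [-31.000,-24.800,2.600]
hi = A.hi+B.hi = [12.3+9.7, 18.5+9.7, 17+7.4] = [22.000,28.200,24.400]
diag = √(53²+53²+21.8²) = √6093.24 = 78.059

min=[-31.000,-24.800,2.600] max=[22.000,28.200,24.400] diag=78.059


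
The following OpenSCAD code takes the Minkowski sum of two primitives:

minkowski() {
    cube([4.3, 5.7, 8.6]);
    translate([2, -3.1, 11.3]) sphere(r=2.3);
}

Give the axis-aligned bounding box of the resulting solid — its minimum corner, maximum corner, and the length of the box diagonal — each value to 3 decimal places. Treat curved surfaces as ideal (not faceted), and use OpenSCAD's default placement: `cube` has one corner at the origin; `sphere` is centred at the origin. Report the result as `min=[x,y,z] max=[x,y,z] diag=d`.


A = translate([2, -3.1, 11.3]) sphere(r=2.3) → bbox [-0.3,-5.4,9] .. [4.3,-0.8,13.6]
B = cube([4.3, 5.7, 8.6]) → bbox [0,0,0] .. [4.3,5.7,8.6]
lo = A.lo+B.lo = [-0.3+0, -5.4+0, 9+0] = [-0.300,-5.400,9.000]
hi = A.hi+B.hi = [4.3+4.3, -0.8+5.7, 13.6+8.6] = [8.600,4.900,22.200]
diag = √(8.9²+10.3²+13.2²) = √359.54 = 18.962

min=[-0.300,-5.400,9.000] max=[8.600,4.900,22.200] diag=18.962


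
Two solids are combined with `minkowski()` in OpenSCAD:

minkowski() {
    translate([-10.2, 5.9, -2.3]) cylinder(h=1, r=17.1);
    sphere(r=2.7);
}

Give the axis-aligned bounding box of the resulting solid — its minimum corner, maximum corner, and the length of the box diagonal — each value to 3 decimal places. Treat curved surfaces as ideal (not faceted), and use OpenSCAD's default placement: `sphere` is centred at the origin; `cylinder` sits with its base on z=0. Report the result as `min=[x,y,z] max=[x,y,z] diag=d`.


A = translate([-10.2, 5.9, -2.3]) cylinder(h=1, r=17.1) → bbox [-27.3,-11.2,-2.3] .. [6.9,23,-1.3]
B = sphere(r=2.7) → bbox [-2.7,-2.7,-2.7] .. [2.7,2.7,2.7]
lo = A.lo+B.lo = [-27.3-2.7, -11.2-2.7, -2.3-2.7] = [-30.000,-13.900,-5.000]
hi = A.hi+B.hi = [6.9+2.7, 23+2.7, -1.3+2.7] = [9.600,25.700,1.400]
diag = √(39.6²+39.6²+6.4²) = √3177.28 = 56.367

min=[-30.000,-13.900,-5.000] max=[9.600,25.700,1.400] diag=56.367


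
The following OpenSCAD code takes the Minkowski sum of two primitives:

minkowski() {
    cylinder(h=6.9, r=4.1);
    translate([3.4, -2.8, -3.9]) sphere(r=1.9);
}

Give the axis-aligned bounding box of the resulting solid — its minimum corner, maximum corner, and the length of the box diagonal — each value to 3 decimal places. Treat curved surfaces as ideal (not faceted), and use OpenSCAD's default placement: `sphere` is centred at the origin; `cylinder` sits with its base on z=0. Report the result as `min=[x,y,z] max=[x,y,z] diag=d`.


A = translate([3.4, -2.8, -3.9]) sphere(r=1.9) → bbox [1.5,-4.7,-5.8] .. [5.3,-0.9,-2]
B = cylinder(h=6.9, r=4.1) → bbox [-4.1,-4.1,0] .. [4.1,4.1,6.9]
lo = A.lo+B.lo = [1.5-4.1, -4.7-4.1, -5.8+0] = [-2.600,-8.800,-5.800]
hi = A.hi+B.hi = [5.3+4.1, -0.9+4.1, -2+6.9] = [9.400,3.200,4.900]
diag = √(12²+12²+10.7²) = √402.49 = 20.062

min=[-2.600,-8.800,-5.800] max=[9.400,3.200,4.900] diag=20.062


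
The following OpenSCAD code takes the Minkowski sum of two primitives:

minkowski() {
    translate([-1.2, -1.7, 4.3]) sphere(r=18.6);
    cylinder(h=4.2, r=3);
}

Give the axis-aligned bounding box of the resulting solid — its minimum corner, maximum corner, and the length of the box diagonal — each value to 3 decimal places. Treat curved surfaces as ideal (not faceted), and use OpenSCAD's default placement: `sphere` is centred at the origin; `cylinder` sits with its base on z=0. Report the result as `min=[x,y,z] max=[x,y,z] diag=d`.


A = translate([-1.2, -1.7, 4.3]) sphere(r=18.6) → bbox [-19.8,-20.3,-14.3] .. [17.4,16.9,22.9]
B = cylinder(h=4.2, r=3) → bbox [-3,-3,0] .. [3,3,4.2]
lo = A.lo+B.lo = [-19.8-3, -20.3-3, -14.3+0] = [-22.800,-23.300,-14.300]
hi = A.hi+B.hi = [17.4+3, 16.9+3, 22.9+4.2] = [20.400,19.900,27.100]
diag = √(43.2²+43.2²+41.4²) = √5446.44 = 73.800

min=[-22.800,-23.300,-14.300] max=[20.400,19.900,27.100] diag=73.800


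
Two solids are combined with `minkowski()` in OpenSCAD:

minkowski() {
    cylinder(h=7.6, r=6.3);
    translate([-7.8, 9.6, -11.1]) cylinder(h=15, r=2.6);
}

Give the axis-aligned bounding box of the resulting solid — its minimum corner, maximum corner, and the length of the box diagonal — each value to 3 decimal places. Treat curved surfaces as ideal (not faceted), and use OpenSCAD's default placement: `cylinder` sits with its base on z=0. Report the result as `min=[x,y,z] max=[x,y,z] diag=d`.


A = translate([-7.8, 9.6, -11.1]) cylinder(h=15, r=2.6) → bbox [-10.4,7,-11.1] .. [-5.2,12.2,3.9]
B = cylinder(h=7.6, r=6.3) → bbox [-6.3,-6.3,0] .. [6.3,6.3,7.6]
lo = A.lo+B.lo = [-10.4-6.3, 7-6.3, -11.1+0] = [-16.700,0.700,-11.100]
hi = A.hi+B.hi = [-5.2+6.3, 12.2+6.3, 3.9+7.6] = [1.100,18.500,11.500]
diag = √(17.8²+17.8²+22.6²) = √1144.44 = 33.830

min=[-16.700,0.700,-11.100] max=[1.100,18.500,11.500] diag=33.830


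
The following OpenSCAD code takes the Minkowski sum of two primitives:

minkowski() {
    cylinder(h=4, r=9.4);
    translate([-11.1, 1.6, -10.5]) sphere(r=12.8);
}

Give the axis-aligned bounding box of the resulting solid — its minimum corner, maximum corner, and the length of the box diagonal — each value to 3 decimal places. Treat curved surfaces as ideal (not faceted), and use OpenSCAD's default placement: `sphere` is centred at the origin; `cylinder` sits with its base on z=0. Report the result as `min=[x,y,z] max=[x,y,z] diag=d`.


A = translate([-11.1, 1.6, -10.5]) sphere(r=12.8) → bbox [-23.9,-11.2,-23.3] .. [1.7,14.4,2.3]
B = cylinder(h=4, r=9.4) → bbox [-9.4,-9.4,0] .. [9.4,9.4,4]
lo = A.lo+B.lo = [-23.9-9.4, -11.2-9.4, -23.3+0] = [-33.300,-20.600,-23.300]
hi = A.hi+B.hi = [1.7+9.4, 14.4+9.4, 2.3+4] = [11.100,23.800,6.300]
diag = √(44.4²+44.4²+29.6²) = √4818.88 = 69.418

min=[-33.300,-20.600,-23.300] max=[11.100,23.800,6.300] diag=69.418


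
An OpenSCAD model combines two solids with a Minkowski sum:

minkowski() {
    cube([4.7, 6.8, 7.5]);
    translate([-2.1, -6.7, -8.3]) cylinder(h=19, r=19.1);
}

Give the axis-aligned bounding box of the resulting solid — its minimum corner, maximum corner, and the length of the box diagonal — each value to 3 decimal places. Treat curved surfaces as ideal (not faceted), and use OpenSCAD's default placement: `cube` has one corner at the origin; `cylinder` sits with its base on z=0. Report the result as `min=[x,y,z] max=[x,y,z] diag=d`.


A = translate([-2.1, -6.7, -8.3]) cylinder(h=19, r=19.1) → bbox [-21.2,-25.8,-8.3] .. [17,12.4,10.7]
B = cube([4.7, 6.8, 7.5]) → bbox [0,0,0] .. [4.7,6.8,7.5]
lo = A.lo+B.lo = [-21.2+0, -25.8+0, -8.3+0] = [-21.200,-25.800,-8.300]
hi = A.hi+B.hi = [17+4.7, 12.4+6.8, 10.7+7.5] = [21.700,19.200,18.200]
diag = √(42.9²+45²+26.5²) = √4567.66 = 67.584

min=[-21.200,-25.800,-8.300] max=[21.700,19.200,18.200] diag=67.584


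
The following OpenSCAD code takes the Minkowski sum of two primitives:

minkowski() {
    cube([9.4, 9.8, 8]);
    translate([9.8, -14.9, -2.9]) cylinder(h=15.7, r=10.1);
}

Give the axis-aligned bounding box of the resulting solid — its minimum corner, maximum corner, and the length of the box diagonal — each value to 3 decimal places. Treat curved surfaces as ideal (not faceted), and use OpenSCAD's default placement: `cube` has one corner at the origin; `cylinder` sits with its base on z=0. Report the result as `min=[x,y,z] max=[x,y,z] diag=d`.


A = translate([9.8, -14.9, -2.9]) cylinder(h=15.7, r=10.1) → bbox [-0.3,-25,-2.9] .. [19.9,-4.8,12.8]
B = cube([9.4, 9.8, 8]) → bbox [0,0,0] .. [9.4,9.8,8]
lo = A.lo+B.lo = [-0.3+0, -25+0, -2.9+0] = [-0.300,-25.000,-2.900]
hi = A.hi+B.hi = [19.9+9.4, -4.8+9.8, 12.8+8] = [29.300,5.000,20.800]
diag = √(29.6²+30²+23.7²) = √2337.85 = 48.351

min=[-0.300,-25.000,-2.900] max=[29.300,5.000,20.800] diag=48.351


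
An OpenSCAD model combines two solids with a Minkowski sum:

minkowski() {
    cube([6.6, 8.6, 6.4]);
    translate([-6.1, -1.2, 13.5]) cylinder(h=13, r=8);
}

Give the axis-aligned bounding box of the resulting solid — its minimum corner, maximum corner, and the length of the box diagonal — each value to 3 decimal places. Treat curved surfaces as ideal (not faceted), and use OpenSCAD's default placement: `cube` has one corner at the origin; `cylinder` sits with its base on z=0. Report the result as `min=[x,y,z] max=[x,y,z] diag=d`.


min=[-14.100,-9.200,13.500] max=[8.500,15.400,32.900] diag=38.630

A = translate([-6.1, -1.2, 13.5]) cylinder(h=13, r=8) → bbox [-14.1,-9.2,13.5] .. [1.9,6.8,26.5]
B = cube([6.6, 8.6, 6.4]) → bbox [0,0,0] .. [6.6,8.6,6.4]
lo = A.lo+B.lo = [-14.1+0, -9.2+0, 13.5+0] = [-14.100,-9.200,13.500]
hi = A.hi+B.hi = [1.9+6.6, 6.8+8.6, 26.5+6.4] = [8.500,15.400,32.900]
diag = √(22.6²+24.6²+19.4²) = √1492.28 = 38.630


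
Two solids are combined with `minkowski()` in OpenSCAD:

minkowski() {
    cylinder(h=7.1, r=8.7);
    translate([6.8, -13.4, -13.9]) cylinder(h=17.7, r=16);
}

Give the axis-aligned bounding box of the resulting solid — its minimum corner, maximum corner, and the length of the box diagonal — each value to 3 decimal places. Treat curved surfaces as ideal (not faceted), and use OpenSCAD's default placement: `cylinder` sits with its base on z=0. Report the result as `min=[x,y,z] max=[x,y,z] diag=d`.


min=[-17.900,-38.100,-13.900] max=[31.500,11.300,10.900] diag=74.133

A = translate([6.8, -13.4, -13.9]) cylinder(h=17.7, r=16) → bbox [-9.2,-29.4,-13.9] .. [22.8,2.6,3.8]
B = cylinder(h=7.1, r=8.7) → bbox [-8.7,-8.7,0] .. [8.7,8.7,7.1]
lo = A.lo+B.lo = [-9.2-8.7, -29.4-8.7, -13.9+0] = [-17.900,-38.100,-13.900]
hi = A.hi+B.hi = [22.8+8.7, 2.6+8.7, 3.8+7.1] = [31.500,11.300,10.900]
diag = √(49.4²+49.4²+24.8²) = √5495.76 = 74.133


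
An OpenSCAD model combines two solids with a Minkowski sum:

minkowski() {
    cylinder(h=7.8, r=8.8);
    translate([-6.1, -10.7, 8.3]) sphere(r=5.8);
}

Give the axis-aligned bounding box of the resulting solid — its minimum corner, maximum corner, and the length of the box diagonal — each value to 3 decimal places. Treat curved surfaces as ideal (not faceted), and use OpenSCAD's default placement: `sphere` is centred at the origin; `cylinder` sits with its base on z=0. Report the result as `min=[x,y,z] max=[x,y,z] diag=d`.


min=[-20.700,-25.300,2.500] max=[8.500,3.900,21.900] diag=45.625

A = translate([-6.1, -10.7, 8.3]) sphere(r=5.8) → bbox [-11.9,-16.5,2.5] .. [-0.3,-4.9,14.1]
B = cylinder(h=7.8, r=8.8) → bbox [-8.8,-8.8,0] .. [8.8,8.8,7.8]
lo = A.lo+B.lo = [-11.9-8.8, -16.5-8.8, 2.5+0] = [-20.700,-25.300,2.500]
hi = A.hi+B.hi = [-0.3+8.8, -4.9+8.8, 14.1+7.8] = [8.500,3.900,21.900]
diag = √(29.2²+29.2²+19.4²) = √2081.64 = 45.625


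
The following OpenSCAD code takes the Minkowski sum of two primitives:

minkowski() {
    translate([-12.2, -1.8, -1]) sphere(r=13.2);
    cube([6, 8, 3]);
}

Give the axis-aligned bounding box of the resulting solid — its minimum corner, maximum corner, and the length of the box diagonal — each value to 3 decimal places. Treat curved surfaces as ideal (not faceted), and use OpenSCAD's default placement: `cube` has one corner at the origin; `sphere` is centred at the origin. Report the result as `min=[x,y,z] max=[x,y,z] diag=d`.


min=[-25.400,-15.000,-14.200] max=[7.000,19.400,15.200] diag=55.655

A = translate([-12.2, -1.8, -1]) sphere(r=13.2) → bbox [-25.4,-15,-14.2] .. [1,11.4,12.2]
B = cube([6, 8, 3]) → bbox [0,0,0] .. [6,8,3]
lo = A.lo+B.lo = [-25.4+0, -15+0, -14.2+0] = [-25.400,-15.000,-14.200]
hi = A.hi+B.hi = [1+6, 11.4+8, 12.2+3] = [7.000,19.400,15.200]
diag = √(32.4²+34.4²+29.4²) = √3097.48 = 55.655


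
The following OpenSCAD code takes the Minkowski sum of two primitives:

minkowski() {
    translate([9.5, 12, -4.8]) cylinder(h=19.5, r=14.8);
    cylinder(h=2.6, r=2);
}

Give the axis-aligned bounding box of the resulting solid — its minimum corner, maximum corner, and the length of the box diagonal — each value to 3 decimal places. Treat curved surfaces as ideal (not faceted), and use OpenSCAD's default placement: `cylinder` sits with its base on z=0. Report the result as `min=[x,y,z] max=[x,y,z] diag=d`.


A = translate([9.5, 12, -4.8]) cylinder(h=19.5, r=14.8) → bbox [-5.3,-2.8,-4.8] .. [24.3,26.8,14.7]
B = cylinder(h=2.6, r=2) → bbox [-2,-2,0] .. [2,2,2.6]
lo = A.lo+B.lo = [-5.3-2, -2.8-2, -4.8+0] = [-7.300,-4.800,-4.800]
hi = A.hi+B.hi = [24.3+2, 26.8+2, 14.7+2.6] = [26.300,28.800,17.300]
diag = √(33.6²+33.6²+22.1²) = √2746.33 = 52.405

min=[-7.300,-4.800,-4.800] max=[26.300,28.800,17.300] diag=52.405


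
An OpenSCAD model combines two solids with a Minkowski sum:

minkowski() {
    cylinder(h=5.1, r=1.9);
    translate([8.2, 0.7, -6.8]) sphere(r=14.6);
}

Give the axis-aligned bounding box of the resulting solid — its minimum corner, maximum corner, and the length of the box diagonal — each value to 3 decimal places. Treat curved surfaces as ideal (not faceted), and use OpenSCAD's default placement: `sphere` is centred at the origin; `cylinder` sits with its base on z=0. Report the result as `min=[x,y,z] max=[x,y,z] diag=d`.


A = translate([8.2, 0.7, -6.8]) sphere(r=14.6) → bbox [-6.4,-13.9,-21.4] .. [22.8,15.3,7.8]
B = cylinder(h=5.1, r=1.9) → bbox [-1.9,-1.9,0] .. [1.9,1.9,5.1]
lo = A.lo+B.lo = [-6.4-1.9, -13.9-1.9, -21.4+0] = [-8.300,-15.800,-21.400]
hi = A.hi+B.hi = [22.8+1.9, 15.3+1.9, 7.8+5.1] = [24.700,17.200,12.900]
diag = √(33²+33²+34.3²) = √3354.49 = 57.918

min=[-8.300,-15.800,-21.400] max=[24.700,17.200,12.900] diag=57.918


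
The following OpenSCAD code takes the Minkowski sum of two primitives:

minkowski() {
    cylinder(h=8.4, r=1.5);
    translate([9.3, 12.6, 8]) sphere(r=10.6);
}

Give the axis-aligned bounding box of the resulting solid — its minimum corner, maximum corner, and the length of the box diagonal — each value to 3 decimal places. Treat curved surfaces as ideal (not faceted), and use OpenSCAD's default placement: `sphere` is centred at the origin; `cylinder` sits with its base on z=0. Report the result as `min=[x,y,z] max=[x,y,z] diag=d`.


min=[-2.800,0.500,-2.600] max=[21.400,24.700,27.000] diag=45.249

A = translate([9.3, 12.6, 8]) sphere(r=10.6) → bbox [-1.3,2,-2.6] .. [19.9,23.2,18.6]
B = cylinder(h=8.4, r=1.5) → bbox [-1.5,-1.5,0] .. [1.5,1.5,8.4]
lo = A.lo+B.lo = [-1.3-1.5, 2-1.5, -2.6+0] = [-2.800,0.500,-2.600]
hi = A.hi+B.hi = [19.9+1.5, 23.2+1.5, 18.6+8.4] = [21.400,24.700,27.000]
diag = √(24.2²+24.2²+29.6²) = √2047.44 = 45.249


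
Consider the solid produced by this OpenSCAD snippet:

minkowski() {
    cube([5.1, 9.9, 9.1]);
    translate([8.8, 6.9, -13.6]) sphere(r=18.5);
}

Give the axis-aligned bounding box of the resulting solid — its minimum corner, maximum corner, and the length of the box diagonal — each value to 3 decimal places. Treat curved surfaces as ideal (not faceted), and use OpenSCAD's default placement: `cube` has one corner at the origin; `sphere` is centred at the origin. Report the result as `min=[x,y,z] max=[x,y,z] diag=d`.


min=[-9.700,-11.600,-32.100] max=[32.400,35.300,14.000] diag=78.085

A = translate([8.8, 6.9, -13.6]) sphere(r=18.5) → bbox [-9.7,-11.6,-32.1] .. [27.3,25.4,4.9]
B = cube([5.1, 9.9, 9.1]) → bbox [0,0,0] .. [5.1,9.9,9.1]
lo = A.lo+B.lo = [-9.7+0, -11.6+0, -32.1+0] = [-9.700,-11.600,-32.100]
hi = A.hi+B.hi = [27.3+5.1, 25.4+9.9, 4.9+9.1] = [32.400,35.300,14.000]
diag = √(42.1²+46.9²+46.1²) = √6097.23 = 78.085


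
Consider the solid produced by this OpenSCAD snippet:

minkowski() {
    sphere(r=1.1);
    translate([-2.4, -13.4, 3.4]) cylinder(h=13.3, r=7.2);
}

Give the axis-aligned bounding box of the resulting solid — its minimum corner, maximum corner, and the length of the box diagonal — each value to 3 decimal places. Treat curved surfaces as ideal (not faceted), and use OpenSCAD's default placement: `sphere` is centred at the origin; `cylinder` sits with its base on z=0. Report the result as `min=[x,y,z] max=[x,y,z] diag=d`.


A = translate([-2.4, -13.4, 3.4]) cylinder(h=13.3, r=7.2) → bbox [-9.6,-20.6,3.4] .. [4.8,-6.2,16.7]
B = sphere(r=1.1) → bbox [-1.1,-1.1,-1.1] .. [1.1,1.1,1.1]
lo = A.lo+B.lo = [-9.6-1.1, -20.6-1.1, 3.4-1.1] = [-10.700,-21.700,2.300]
hi = A.hi+B.hi = [4.8+1.1, -6.2+1.1, 16.7+1.1] = [5.900,-5.100,17.800]
diag = √(16.6²+16.6²+15.5²) = √791.37 = 28.131

min=[-10.700,-21.700,2.300] max=[5.900,-5.100,17.800] diag=28.131


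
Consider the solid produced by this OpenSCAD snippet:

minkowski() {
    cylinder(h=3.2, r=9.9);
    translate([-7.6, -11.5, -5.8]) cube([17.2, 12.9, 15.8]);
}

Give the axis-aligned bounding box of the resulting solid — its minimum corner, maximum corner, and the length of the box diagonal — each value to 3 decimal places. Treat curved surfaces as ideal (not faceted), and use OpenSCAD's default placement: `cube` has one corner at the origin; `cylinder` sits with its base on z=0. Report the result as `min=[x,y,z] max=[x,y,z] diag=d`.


A = translate([-7.6, -11.5, -5.8]) cube([17.2, 12.9, 15.8]) → bbox [-7.6,-11.5,-5.8] .. [9.6,1.4,10]
B = cylinder(h=3.2, r=9.9) → bbox [-9.9,-9.9,0] .. [9.9,9.9,3.2]
lo = A.lo+B.lo = [-7.6-9.9, -11.5-9.9, -5.8+0] = [-17.500,-21.400,-5.800]
hi = A.hi+B.hi = [9.6+9.9, 1.4+9.9, 10+3.2] = [19.500,11.300,13.200]
diag = √(37²+32.7²+19²) = √2799.29 = 52.908

min=[-17.500,-21.400,-5.800] max=[19.500,11.300,13.200] diag=52.908


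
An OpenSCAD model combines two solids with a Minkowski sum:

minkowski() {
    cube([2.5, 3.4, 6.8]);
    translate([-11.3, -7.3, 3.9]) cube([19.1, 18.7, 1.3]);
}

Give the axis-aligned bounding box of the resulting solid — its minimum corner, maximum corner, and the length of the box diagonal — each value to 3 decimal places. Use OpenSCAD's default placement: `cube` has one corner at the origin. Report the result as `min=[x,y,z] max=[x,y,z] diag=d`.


min=[-11.300,-7.300,3.900] max=[10.300,14.800,12.000] diag=31.947

A = translate([-11.3, -7.3, 3.9]) cube([19.1, 18.7, 1.3]) → bbox [-11.3,-7.3,3.9] .. [7.8,11.4,5.2]
B = cube([2.5, 3.4, 6.8]) → bbox [0,0,0] .. [2.5,3.4,6.8]
lo = A.lo+B.lo = [-11.3+0, -7.3+0, 3.9+0] = [-11.300,-7.300,3.900]
hi = A.hi+B.hi = [7.8+2.5, 11.4+3.4, 5.2+6.8] = [10.300,14.800,12.000]
diag = √(21.6²+22.1²+8.1²) = √1020.58 = 31.947


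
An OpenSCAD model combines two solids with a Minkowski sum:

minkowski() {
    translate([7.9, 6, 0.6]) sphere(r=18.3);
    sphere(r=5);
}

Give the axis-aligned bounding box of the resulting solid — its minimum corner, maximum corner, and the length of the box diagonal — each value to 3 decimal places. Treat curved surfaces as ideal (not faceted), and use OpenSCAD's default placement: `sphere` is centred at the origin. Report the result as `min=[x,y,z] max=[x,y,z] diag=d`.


A = translate([7.9, 6, 0.6]) sphere(r=18.3) → bbox [-10.4,-12.3,-17.7] .. [26.2,24.3,18.9]
B = sphere(r=5) → bbox [-5,-5,-5] .. [5,5,5]
lo = A.lo+B.lo = [-10.4-5, -12.3-5, -17.7-5] = [-15.400,-17.300,-22.700]
hi = A.hi+B.hi = [26.2+5, 24.3+5, 18.9+5] = [31.200,29.300,23.900]
diag = √(46.6²+46.6²+46.6²) = √6514.68 = 80.714

min=[-15.400,-17.300,-22.700] max=[31.200,29.300,23.900] diag=80.714


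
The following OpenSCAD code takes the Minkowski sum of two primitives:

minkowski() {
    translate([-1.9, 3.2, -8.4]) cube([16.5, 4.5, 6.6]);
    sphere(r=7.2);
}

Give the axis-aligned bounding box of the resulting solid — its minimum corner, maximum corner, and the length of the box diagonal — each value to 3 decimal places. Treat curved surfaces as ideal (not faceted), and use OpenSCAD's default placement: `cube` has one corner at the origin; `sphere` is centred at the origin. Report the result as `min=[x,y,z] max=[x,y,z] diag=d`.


min=[-9.100,-4.000,-15.600] max=[21.800,14.900,5.400] diag=41.869

A = translate([-1.9, 3.2, -8.4]) cube([16.5, 4.5, 6.6]) → bbox [-1.9,3.2,-8.4] .. [14.6,7.7,-1.8]
B = sphere(r=7.2) → bbox [-7.2,-7.2,-7.2] .. [7.2,7.2,7.2]
lo = A.lo+B.lo = [-1.9-7.2, 3.2-7.2, -8.4-7.2] = [-9.100,-4.000,-15.600]
hi = A.hi+B.hi = [14.6+7.2, 7.7+7.2, -1.8+7.2] = [21.800,14.900,5.400]
diag = √(30.9²+18.9²+21²) = √1753.02 = 41.869


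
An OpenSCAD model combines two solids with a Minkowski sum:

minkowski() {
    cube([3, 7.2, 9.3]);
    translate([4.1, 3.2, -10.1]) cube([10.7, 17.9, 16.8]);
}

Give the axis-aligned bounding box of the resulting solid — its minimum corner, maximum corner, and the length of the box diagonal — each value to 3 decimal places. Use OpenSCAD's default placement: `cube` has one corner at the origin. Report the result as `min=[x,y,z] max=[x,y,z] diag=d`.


min=[4.100,3.200,-10.100] max=[17.800,28.300,16.000] diag=38.716

A = translate([4.1, 3.2, -10.1]) cube([10.7, 17.9, 16.8]) → bbox [4.1,3.2,-10.1] .. [14.8,21.1,6.7]
B = cube([3, 7.2, 9.3]) → bbox [0,0,0] .. [3,7.2,9.3]
lo = A.lo+B.lo = [4.1+0, 3.2+0, -10.1+0] = [4.100,3.200,-10.100]
hi = A.hi+B.hi = [14.8+3, 21.1+7.2, 6.7+9.3] = [17.800,28.300,16.000]
diag = √(13.7²+25.1²+26.1²) = √1498.91 = 38.716


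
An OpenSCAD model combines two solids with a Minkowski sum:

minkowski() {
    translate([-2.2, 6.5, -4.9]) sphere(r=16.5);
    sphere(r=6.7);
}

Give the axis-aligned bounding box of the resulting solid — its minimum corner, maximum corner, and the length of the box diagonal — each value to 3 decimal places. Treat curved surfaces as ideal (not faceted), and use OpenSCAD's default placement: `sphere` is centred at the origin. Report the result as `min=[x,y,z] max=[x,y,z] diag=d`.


min=[-25.400,-16.700,-28.100] max=[21.000,29.700,18.300] diag=80.367

A = translate([-2.2, 6.5, -4.9]) sphere(r=16.5) → bbox [-18.7,-10,-21.4] .. [14.3,23,11.6]
B = sphere(r=6.7) → bbox [-6.7,-6.7,-6.7] .. [6.7,6.7,6.7]
lo = A.lo+B.lo = [-18.7-6.7, -10-6.7, -21.4-6.7] = [-25.400,-16.700,-28.100]
hi = A.hi+B.hi = [14.3+6.7, 23+6.7, 11.6+6.7] = [21.000,29.700,18.300]
diag = √(46.4²+46.4²+46.4²) = √6458.88 = 80.367


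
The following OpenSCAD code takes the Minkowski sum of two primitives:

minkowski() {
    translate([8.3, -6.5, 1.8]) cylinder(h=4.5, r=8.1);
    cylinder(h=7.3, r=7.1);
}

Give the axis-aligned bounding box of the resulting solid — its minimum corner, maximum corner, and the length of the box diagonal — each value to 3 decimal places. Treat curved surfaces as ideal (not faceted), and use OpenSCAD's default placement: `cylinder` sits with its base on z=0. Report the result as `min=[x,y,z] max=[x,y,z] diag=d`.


min=[-6.900,-21.700,1.800] max=[23.500,8.700,13.600] diag=44.582

A = translate([8.3, -6.5, 1.8]) cylinder(h=4.5, r=8.1) → bbox [0.2,-14.6,1.8] .. [16.4,1.6,6.3]
B = cylinder(h=7.3, r=7.1) → bbox [-7.1,-7.1,0] .. [7.1,7.1,7.3]
lo = A.lo+B.lo = [0.2-7.1, -14.6-7.1, 1.8+0] = [-6.900,-21.700,1.800]
hi = A.hi+B.hi = [16.4+7.1, 1.6+7.1, 6.3+7.3] = [23.500,8.700,13.600]
diag = √(30.4²+30.4²+11.8²) = √1987.56 = 44.582


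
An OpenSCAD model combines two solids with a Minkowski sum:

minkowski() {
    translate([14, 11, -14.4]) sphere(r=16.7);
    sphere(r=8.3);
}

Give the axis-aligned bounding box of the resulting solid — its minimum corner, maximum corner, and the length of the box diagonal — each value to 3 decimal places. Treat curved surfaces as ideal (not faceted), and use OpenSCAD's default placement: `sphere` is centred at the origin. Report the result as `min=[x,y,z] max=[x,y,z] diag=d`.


min=[-11.000,-14.000,-39.400] max=[39.000,36.000,10.600] diag=86.603

A = translate([14, 11, -14.4]) sphere(r=16.7) → bbox [-2.7,-5.7,-31.1] .. [30.7,27.7,2.3]
B = sphere(r=8.3) → bbox [-8.3,-8.3,-8.3] .. [8.3,8.3,8.3]
lo = A.lo+B.lo = [-2.7-8.3, -5.7-8.3, -31.1-8.3] = [-11.000,-14.000,-39.400]
hi = A.hi+B.hi = [30.7+8.3, 27.7+8.3, 2.3+8.3] = [39.000,36.000,10.600]
diag = √(50²+50²+50²) = √7500 = 86.603


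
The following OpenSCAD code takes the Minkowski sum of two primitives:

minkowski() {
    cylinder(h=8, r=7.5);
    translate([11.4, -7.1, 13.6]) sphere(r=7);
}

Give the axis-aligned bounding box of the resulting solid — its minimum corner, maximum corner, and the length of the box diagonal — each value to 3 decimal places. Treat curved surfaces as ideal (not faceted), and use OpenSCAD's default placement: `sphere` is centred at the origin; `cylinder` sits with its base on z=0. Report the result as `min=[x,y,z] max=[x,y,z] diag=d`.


A = translate([11.4, -7.1, 13.6]) sphere(r=7) → bbox [4.4,-14.1,6.6] .. [18.4,-0.1,20.6]
B = cylinder(h=8, r=7.5) → bbox [-7.5,-7.5,0] .. [7.5,7.5,8]
lo = A.lo+B.lo = [4.4-7.5, -14.1-7.5, 6.6+0] = [-3.100,-21.600,6.600]
hi = A.hi+B.hi = [18.4+7.5, -0.1+7.5, 20.6+8] = [25.900,7.400,28.600]
diag = √(29²+29²+22²) = √2166 = 46.540

min=[-3.100,-21.600,6.600] max=[25.900,7.400,28.600] diag=46.540


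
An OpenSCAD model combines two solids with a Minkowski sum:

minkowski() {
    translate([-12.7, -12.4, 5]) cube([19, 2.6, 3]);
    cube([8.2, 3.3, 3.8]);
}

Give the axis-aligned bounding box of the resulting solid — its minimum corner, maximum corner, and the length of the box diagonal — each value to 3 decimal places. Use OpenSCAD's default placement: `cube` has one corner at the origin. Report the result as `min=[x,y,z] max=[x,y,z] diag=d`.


A = translate([-12.7, -12.4, 5]) cube([19, 2.6, 3]) → bbox [-12.7,-12.4,5] .. [6.3,-9.8,8]
B = cube([8.2, 3.3, 3.8]) → bbox [0,0,0] .. [8.2,3.3,3.8]
lo = A.lo+B.lo = [-12.7+0, -12.4+0, 5+0] = [-12.700,-12.400,5.000]
hi = A.hi+B.hi = [6.3+8.2, -9.8+3.3, 8+3.8] = [14.500,-6.500,11.800]
diag = √(27.2²+5.9²+6.8²) = √820.89 = 28.651

min=[-12.700,-12.400,5.000] max=[14.500,-6.500,11.800] diag=28.651


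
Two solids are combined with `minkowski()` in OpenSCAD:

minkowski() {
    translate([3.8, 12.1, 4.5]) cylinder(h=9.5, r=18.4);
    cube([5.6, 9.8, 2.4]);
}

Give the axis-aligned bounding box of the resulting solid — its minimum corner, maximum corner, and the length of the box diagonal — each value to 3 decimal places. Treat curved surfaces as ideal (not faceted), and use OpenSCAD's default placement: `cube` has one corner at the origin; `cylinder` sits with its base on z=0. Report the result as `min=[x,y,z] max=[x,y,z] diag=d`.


min=[-14.600,-6.300,4.500] max=[27.800,40.300,16.400] diag=64.117

A = translate([3.8, 12.1, 4.5]) cylinder(h=9.5, r=18.4) → bbox [-14.6,-6.3,4.5] .. [22.2,30.5,14]
B = cube([5.6, 9.8, 2.4]) → bbox [0,0,0] .. [5.6,9.8,2.4]
lo = A.lo+B.lo = [-14.6+0, -6.3+0, 4.5+0] = [-14.600,-6.300,4.500]
hi = A.hi+B.hi = [22.2+5.6, 30.5+9.8, 14+2.4] = [27.800,40.300,16.400]
diag = √(42.4²+46.6²+11.9²) = √4110.93 = 64.117


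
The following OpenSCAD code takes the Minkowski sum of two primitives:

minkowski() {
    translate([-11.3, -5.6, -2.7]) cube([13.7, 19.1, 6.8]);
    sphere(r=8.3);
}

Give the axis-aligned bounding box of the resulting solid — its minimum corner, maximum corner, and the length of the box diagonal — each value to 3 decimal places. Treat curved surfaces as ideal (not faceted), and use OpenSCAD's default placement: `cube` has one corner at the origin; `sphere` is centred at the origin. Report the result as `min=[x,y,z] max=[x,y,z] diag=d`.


min=[-19.600,-13.900,-11.000] max=[10.700,21.800,12.400] diag=52.346

A = translate([-11.3, -5.6, -2.7]) cube([13.7, 19.1, 6.8]) → bbox [-11.3,-5.6,-2.7] .. [2.4,13.5,4.1]
B = sphere(r=8.3) → bbox [-8.3,-8.3,-8.3] .. [8.3,8.3,8.3]
lo = A.lo+B.lo = [-11.3-8.3, -5.6-8.3, -2.7-8.3] = [-19.600,-13.900,-11.000]
hi = A.hi+B.hi = [2.4+8.3, 13.5+8.3, 4.1+8.3] = [10.700,21.800,12.400]
diag = √(30.3²+35.7²+23.4²) = √2740.14 = 52.346


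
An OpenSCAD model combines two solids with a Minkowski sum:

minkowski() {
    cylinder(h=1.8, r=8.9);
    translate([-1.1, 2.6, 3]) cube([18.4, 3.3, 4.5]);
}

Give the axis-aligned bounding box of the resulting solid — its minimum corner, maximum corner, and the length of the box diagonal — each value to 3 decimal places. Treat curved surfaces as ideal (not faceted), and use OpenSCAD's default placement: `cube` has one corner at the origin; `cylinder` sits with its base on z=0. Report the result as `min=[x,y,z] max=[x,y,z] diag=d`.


A = translate([-1.1, 2.6, 3]) cube([18.4, 3.3, 4.5]) → bbox [-1.1,2.6,3] .. [17.3,5.9,7.5]
B = cylinder(h=1.8, r=8.9) → bbox [-8.9,-8.9,0] .. [8.9,8.9,1.8]
lo = A.lo+B.lo = [-1.1-8.9, 2.6-8.9, 3+0] = [-10.000,-6.300,3.000]
hi = A.hi+B.hi = [17.3+8.9, 5.9+8.9, 7.5+1.8] = [26.200,14.800,9.300]
diag = √(36.2²+21.1²+6.3²) = √1795.34 = 42.371

min=[-10.000,-6.300,3.000] max=[26.200,14.800,9.300] diag=42.371
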